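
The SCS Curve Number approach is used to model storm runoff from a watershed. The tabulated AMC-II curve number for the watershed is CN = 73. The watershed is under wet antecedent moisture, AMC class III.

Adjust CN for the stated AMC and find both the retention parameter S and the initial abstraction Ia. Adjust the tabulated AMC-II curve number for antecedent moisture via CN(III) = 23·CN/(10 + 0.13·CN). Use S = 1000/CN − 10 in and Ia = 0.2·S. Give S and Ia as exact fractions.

S = 2700/1679 in ≈ 1.608 in; Ia = 540/1679 in ≈ 0.322 in

Wet (AMC III): CN(III) = 23·73/(10 + 0.13·73) = 1679/(1949/100) = 167900/1949 ≈ 86.147
Retention S: 1000/CN − 10 with CN=86.147 → S = 2700/1679 ≈ 1.608 in
Ia = 0.2·(2700/1679) = 540/1679 in ≈ 0.322 in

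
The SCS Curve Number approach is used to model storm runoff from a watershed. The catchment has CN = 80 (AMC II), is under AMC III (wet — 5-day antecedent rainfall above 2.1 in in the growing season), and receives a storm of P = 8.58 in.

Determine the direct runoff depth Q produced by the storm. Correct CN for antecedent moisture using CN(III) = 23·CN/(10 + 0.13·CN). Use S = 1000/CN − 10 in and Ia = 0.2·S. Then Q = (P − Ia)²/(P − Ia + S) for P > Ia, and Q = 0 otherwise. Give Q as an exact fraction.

Q = 92486689/12497050 in ≈ 7.401 in

Wet (AMC III): CN(III) = 23·80/(10 + 0.13·80) = 1840/(102/5) = 4600/51 ≈ 90.196
Max retention: S = 1000/(4600/51) − 10 = 25/23 in (≈ 1.087 in)
Initial abstraction Ia = S/5 = (25/23)/5 = 5/23 ≈ 0.217 in
Excess rainfall: 8.580 − 0.217 = 8.363 in; P > Ia so Q > 0
Q: (9617/1150)² ÷ (10867/1150) = 92486689/12497050 in (≈ 7.401 in)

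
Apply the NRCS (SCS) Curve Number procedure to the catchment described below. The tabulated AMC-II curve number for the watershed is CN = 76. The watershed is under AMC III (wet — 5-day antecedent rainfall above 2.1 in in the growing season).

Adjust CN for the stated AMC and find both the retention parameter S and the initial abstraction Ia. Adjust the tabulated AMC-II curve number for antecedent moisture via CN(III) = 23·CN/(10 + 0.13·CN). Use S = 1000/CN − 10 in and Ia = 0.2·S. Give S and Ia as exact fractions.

Wet (AMC III): CN(III) = 23·76/(10 + 0.13·76) = 1748/(497/25) = 43700/497 ≈ 87.928
S = 1000/(43700/497) − 10 = 600/437 in ≈ 1.373 in
Initial abstraction Ia = S/5 = (600/437)/5 = 120/437 ≈ 0.275 in

S = 600/437 in ≈ 1.373 in; Ia = 120/437 in ≈ 0.275 in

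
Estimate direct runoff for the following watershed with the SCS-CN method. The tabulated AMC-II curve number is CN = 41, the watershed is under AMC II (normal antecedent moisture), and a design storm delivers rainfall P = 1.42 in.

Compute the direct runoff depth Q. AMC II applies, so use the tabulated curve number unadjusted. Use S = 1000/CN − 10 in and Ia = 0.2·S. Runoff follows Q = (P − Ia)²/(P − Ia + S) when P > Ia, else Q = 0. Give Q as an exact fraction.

Q = 0 in ≈ 0.000 in

Average conditions: CN = 41 (no AMC adjustment).
Max retention: S = 1000/41 − 10 = 590/41 in (≈ 14.390 in)
Initial abstraction Ia = S/5 = (590/41)/5 = 118/41 ≈ 2.878 in
P = 1.420 ≤ Ia = 2.878 in: entire storm abstracted, Q = 0.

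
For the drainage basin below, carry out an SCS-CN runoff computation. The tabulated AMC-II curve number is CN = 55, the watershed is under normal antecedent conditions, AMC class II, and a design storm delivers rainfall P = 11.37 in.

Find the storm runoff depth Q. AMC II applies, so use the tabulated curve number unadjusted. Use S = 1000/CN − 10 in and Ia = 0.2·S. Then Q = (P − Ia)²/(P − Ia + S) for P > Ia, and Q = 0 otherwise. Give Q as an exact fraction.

Average conditions: CN = 55 (no AMC adjustment).
S = 1000/55 − 10 = 90/11 in ≈ 8.182 in
Initial abstraction Ia = S/5 = (90/11)/5 = 18/11 ≈ 1.636 in
Since P=11.370 > Ia=1.636: effective rainfall P−Ia = 10707/1100 in
Runoff Q = (P−Ia)²/(P−Ia+S) = (9.734)²/(9.734+8.182) = 38213283/7225900 ≈ 5.288 in

Q = 38213283/7225900 in ≈ 5.288 in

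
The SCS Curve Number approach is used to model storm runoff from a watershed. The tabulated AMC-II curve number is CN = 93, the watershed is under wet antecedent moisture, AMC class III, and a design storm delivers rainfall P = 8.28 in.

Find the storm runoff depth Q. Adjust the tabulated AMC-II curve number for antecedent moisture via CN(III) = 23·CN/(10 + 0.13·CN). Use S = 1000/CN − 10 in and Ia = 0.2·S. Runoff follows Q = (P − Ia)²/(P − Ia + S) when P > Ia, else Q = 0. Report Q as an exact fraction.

CN(III) from CN(II)=93: (23·93)/(10 + 0.13·93) = 213900/2209 ≈ 96.831
S = 1000/(213900/2209) − 10 = 700/2139 in ≈ 0.327 in
Initial abstraction Ia = S/5 = (700/2139)/5 = 140/2139 ≈ 0.065 in
Since P=8.280 > Ia=0.065: effective rainfall P−Ia = 439273/53475 in
Runoff Q = (P−Ia)²/(P−Ia+S) = (8.215)²/(8.215+0.327) = 192960768529/24425936175 ≈ 7.900 in

Q = 192960768529/24425936175 in ≈ 7.900 in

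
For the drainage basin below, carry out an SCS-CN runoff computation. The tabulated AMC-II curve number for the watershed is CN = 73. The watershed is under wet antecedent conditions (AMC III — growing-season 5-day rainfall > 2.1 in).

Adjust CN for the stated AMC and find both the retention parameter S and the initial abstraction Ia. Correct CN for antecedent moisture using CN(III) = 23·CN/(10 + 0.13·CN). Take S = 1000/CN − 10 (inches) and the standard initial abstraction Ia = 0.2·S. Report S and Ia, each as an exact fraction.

CN(III) from CN(II)=73: (23·73)/(10 + 0.13·73) = 167900/1949 ≈ 86.147
S = 1000/(167900/1949) − 10 = 2700/1679 in ≈ 1.608 in
Ia = 0.2·(2700/1679) = 540/1679 in ≈ 0.322 in

S = 2700/1679 in ≈ 1.608 in; Ia = 540/1679 in ≈ 0.322 in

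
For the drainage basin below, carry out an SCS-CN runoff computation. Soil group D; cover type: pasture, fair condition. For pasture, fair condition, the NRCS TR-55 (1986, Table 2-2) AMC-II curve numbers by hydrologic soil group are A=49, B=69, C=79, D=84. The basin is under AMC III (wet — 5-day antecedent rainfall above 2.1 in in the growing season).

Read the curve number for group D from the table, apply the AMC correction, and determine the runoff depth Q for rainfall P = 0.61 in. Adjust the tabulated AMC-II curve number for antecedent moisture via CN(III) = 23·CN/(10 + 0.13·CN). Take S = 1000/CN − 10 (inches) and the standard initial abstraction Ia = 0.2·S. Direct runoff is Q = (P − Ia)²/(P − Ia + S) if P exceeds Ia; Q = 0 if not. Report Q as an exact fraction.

NRCS table: pasture, fair condition, soil group D → CN(II) = 84
Wet (AMC III): CN(III) = 23·84/(10 + 0.13·84) = 1932/(523/25) = 48300/523 ≈ 92.352
Max retention: S = 1000/(48300/523) − 10 = 400/483 in (≈ 0.828 in)
Initial abstraction Ia = S/5 = (400/483)/5 = 80/483 ≈ 0.166 in
Excess rainfall: 0.610 − 0.166 = 0.444 in; P > Ia so Q > 0
Q: (21463/48300)² ÷ (61463/48300) = 460660369/2968662900 in (≈ 0.155 in)

Q = 460660369/2968662900 in ≈ 0.155 in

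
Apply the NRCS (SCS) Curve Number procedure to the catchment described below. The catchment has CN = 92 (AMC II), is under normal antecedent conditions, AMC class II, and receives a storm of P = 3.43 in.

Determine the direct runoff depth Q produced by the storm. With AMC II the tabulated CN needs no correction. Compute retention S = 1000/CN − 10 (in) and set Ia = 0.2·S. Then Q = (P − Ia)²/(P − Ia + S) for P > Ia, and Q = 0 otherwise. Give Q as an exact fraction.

Q = 56085121/21824700 in ≈ 2.570 in

Average conditions: CN = 92 (no AMC adjustment).
S = 1000/92 − 10 = 20/23 in ≈ 0.870 in
Ia = 0.2·(20/23) = 4/23 in ≈ 0.174 in
Since P=3.430 > Ia=0.174: effective rainfall P−Ia = 7489/2300 in
Q: (7489/2300)² ÷ (9489/2300) = 56085121/21824700 in (≈ 2.570 in)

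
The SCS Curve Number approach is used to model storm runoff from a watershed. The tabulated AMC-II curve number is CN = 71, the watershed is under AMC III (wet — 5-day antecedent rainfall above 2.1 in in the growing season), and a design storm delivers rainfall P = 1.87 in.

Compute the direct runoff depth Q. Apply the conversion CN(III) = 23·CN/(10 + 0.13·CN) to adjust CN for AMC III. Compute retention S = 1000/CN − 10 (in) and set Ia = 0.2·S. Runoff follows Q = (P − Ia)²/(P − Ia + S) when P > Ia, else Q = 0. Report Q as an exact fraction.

Wet (AMC III): CN(III) = 23·71/(10 + 0.13·71) = 1633/(1923/100) = 163300/1923 ≈ 84.919
Retention S: 1000/CN − 10 with CN=84.919 → S = 2900/1633 ≈ 1.776 in
Initial abstraction Ia = S/5 = (2900/1633)/5 = 580/1633 ≈ 0.355 in
P − Ia = 1.870 − 0.355 = 247371/163300 ≈ 1.515 in (> 0, runoff occurs)
Runoff Q = (P−Ia)²/(P−Ia+S) = (1.515)²/(1.515+1.776) = 61192411641/87752684300 ≈ 0.697 in

Q = 61192411641/87752684300 in ≈ 0.697 in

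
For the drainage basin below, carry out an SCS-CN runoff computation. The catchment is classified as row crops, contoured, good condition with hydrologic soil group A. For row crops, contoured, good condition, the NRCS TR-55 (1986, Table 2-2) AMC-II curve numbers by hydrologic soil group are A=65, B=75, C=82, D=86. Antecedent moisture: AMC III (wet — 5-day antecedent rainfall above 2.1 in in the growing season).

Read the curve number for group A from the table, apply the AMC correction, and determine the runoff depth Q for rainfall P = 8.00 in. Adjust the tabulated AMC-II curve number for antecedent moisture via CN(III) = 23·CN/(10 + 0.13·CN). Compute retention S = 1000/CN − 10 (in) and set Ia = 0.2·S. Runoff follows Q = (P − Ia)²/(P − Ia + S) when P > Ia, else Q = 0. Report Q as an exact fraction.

NRCS table: row crops, contoured, good condition, soil group A → CN(II) = 65
Wet (AMC III): CN(III) = 23·65/(10 + 0.13·65) = 1495/(369/20) = 29900/369 ≈ 81.030
S = 1000/(29900/369) − 10 = 700/299 in ≈ 2.341 in
Initial abstraction Ia = S/5 = (700/299)/5 = 140/299 ≈ 0.468 in
Excess rainfall: 8.000 − 0.468 = 7.532 in; P > Ia so Q > 0
Runoff Q = (P−Ia)²/(P−Ia+S) = (7.532)²/(7.532+2.341) = 633938/110331 ≈ 5.746 in

Q = 633938/110331 in ≈ 5.746 in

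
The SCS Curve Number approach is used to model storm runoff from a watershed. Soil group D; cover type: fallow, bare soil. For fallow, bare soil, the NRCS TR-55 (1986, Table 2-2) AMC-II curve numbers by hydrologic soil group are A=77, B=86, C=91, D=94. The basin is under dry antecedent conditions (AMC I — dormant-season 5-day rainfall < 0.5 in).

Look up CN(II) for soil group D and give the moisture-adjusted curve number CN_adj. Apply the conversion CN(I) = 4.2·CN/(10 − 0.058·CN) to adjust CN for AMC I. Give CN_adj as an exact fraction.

CN_adj = 32900/379 ≈ 86.807

NRCS table: fallow, bare soil, soil group D → CN(II) = 94
CN(I) from CN(II)=94: (4.2·94)/(10 − 0.058·94) = 32900/379 ≈ 86.807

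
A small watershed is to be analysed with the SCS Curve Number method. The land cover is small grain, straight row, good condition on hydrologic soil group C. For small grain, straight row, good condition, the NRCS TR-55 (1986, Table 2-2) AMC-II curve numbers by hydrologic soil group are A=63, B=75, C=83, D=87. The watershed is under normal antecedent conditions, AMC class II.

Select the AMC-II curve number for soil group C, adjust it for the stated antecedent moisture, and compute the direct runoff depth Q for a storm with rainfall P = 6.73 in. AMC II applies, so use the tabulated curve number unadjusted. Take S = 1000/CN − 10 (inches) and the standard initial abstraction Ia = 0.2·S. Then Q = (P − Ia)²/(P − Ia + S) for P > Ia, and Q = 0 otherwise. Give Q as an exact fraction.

Q = 2751946681/576509700 in ≈ 4.773 in

NRCS table: small grain, straight row, good condition, soil group C → CN(II) = 83
AMC II — tabulated CN = 83 applies directly.
Retention S: 1000/CN − 10 with CN=83.000 → S = 170/83 ≈ 2.048 in
Ia = 0.2·(170/83) = 34/83 in ≈ 0.410 in
P − Ia = 6.730 − 0.410 = 52459/8300 ≈ 6.320 in (> 0, runoff occurs)
Q: (52459/8300)² ÷ (69459/8300) = 2751946681/576509700 in (≈ 4.773 in)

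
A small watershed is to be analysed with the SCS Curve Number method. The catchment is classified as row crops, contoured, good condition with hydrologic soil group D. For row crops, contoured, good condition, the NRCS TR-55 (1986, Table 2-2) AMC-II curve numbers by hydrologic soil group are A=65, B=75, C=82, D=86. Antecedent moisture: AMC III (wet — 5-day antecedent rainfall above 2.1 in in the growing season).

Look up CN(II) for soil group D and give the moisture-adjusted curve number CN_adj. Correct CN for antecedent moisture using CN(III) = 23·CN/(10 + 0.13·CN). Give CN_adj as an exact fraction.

CN_adj = 98900/1059 ≈ 93.390

NRCS table: row crops, contoured, good condition, soil group D → CN(II) = 86
CN(III) from CN(II)=86: (23·86)/(10 + 0.13·86) = 98900/1059 ≈ 93.390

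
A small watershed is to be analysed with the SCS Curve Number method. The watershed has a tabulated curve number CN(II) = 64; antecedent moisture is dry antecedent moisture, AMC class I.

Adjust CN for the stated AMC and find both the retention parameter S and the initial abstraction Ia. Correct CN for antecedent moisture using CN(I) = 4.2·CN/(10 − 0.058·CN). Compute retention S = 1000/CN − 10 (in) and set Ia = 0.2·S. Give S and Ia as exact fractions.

S = 375/28 in ≈ 13.393 in; Ia = 75/28 in ≈ 2.679 in

Dry (AMC I): CN(I) = 4.2·64/(10 − 0.058·64) = (1344/5)/(786/125) = 5600/131 ≈ 42.748
Retention S: 1000/CN − 10 with CN=42.748 → S = 375/28 ≈ 13.393 in
Ia = 0.2·(375/28) = 75/28 in ≈ 2.679 in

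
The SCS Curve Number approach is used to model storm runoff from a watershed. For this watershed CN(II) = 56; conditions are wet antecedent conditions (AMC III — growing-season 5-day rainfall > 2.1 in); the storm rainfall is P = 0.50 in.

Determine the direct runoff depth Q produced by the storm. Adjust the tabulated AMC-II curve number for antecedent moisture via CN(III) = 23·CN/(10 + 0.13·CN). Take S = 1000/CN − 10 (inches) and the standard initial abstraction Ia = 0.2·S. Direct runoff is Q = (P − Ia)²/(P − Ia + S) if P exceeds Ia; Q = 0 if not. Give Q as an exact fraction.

Q = 0 in ≈ 0.000 in

Adjust CN=56 to AMC III: 23·56/(10 + 0.13·56) → 1288 ÷ (432/25) = 4025/54 ≈ 74.537
Max retention: S = 1000/(4025/54) − 10 = 550/161 in (≈ 3.416 in)
Initial abstraction Ia = S/5 = (550/161)/5 = 110/161 ≈ 0.683 in
P = 0.500 ≤ Ia = 0.683 in: entire storm abstracted, Q = 0.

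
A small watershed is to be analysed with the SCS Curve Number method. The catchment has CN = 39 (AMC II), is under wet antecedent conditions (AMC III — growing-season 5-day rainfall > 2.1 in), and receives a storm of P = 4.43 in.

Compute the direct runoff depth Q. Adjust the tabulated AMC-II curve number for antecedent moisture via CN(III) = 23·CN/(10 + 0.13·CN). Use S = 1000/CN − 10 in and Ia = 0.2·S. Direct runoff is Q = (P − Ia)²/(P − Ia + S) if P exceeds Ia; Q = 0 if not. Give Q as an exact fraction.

Q = 75829187641/79417778700 in ≈ 0.955 in

Wet (AMC III): CN(III) = 23·39/(10 + 0.13·39) = 897/(1507/100) = 89700/1507 ≈ 59.522
Retention S: 1000/CN − 10 with CN=59.522 → S = 6100/897 ≈ 6.800 in
Initial abstraction Ia = S/5 = (6100/897)/5 = 1220/897 ≈ 1.360 in
P − Ia = 4.430 − 1.360 = 275371/89700 ≈ 3.070 in (> 0, runoff occurs)
Q: (275371/89700)² ÷ (885371/89700) = 75829187641/79417778700 in (≈ 0.955 in)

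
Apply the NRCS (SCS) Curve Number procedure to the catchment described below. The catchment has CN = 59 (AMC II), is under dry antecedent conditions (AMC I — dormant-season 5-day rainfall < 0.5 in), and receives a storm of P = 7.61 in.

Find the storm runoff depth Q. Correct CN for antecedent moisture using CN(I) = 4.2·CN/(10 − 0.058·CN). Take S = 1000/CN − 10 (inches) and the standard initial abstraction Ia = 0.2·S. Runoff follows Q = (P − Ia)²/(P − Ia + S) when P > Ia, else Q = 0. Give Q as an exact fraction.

CN(I) from CN(II)=59: (4.2·59)/(10 − 0.058·59) = 123900/3289 ≈ 37.671
S = 1000/(123900/3289) − 10 = 20500/1239 in ≈ 16.546 in
Initial abstraction Ia = S/5 = (20500/1239)/5 = 4100/1239 ≈ 3.309 in
P − Ia = 7.610 − 3.309 = 532879/123900 ≈ 4.301 in (> 0, runoff occurs)
Q: (532879/123900)² ÷ (2582879/123900) = 283960028641/320018708100 in (≈ 0.887 in)

Q = 283960028641/320018708100 in ≈ 0.887 in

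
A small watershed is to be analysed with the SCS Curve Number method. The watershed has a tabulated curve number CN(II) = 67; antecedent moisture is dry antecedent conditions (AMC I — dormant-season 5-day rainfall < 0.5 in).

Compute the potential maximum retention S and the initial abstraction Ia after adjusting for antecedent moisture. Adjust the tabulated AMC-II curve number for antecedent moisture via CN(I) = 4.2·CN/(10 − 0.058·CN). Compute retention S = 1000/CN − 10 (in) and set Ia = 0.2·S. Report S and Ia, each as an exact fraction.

Dry (AMC I): CN(I) = 4.2·67/(10 − 0.058·67) = (1407/5)/(3057/500) = 46900/1019 ≈ 46.026
Retention S: 1000/CN − 10 with CN=46.026 → S = 5500/469 ≈ 11.727 in
Ia = 0.2·(5500/469) = 1100/469 in ≈ 2.345 in

S = 5500/469 in ≈ 11.727 in; Ia = 1100/469 in ≈ 2.345 in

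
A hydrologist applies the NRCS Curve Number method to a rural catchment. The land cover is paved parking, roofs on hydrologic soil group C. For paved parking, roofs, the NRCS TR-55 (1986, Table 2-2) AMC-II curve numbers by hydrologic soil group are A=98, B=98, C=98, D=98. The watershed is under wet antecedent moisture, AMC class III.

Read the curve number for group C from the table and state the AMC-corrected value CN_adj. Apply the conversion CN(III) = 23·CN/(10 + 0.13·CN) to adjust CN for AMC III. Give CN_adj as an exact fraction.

CN_adj = 112700/1137 ≈ 99.120

NRCS table: paved parking, roofs, soil group C → CN(II) = 98
Wet (AMC III): CN(III) = 23·98/(10 + 0.13·98) = 2254/(1137/50) = 112700/1137 ≈ 99.120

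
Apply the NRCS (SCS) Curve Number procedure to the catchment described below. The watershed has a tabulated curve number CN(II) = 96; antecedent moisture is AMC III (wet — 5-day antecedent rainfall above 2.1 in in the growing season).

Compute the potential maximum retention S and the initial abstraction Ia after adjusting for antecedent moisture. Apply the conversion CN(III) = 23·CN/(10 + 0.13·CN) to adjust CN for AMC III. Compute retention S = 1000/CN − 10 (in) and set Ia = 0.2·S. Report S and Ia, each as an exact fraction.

S = 25/138 in ≈ 0.181 in; Ia = 5/138 in ≈ 0.036 in

CN(III) from CN(II)=96: (23·96)/(10 + 0.13·96) = 27600/281 ≈ 98.221
Retention S: 1000/CN − 10 with CN=98.221 → S = 25/138 ≈ 0.181 in
Initial abstraction Ia = S/5 = (25/138)/5 = 5/138 ≈ 0.036 in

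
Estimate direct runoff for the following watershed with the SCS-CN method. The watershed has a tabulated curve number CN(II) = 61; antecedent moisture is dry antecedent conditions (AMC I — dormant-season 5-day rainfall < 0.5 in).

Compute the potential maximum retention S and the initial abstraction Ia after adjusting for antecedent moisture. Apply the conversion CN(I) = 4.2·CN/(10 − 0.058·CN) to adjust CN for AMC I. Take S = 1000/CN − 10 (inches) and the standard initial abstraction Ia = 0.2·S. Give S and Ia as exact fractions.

Dry (AMC I): CN(I) = 4.2·61/(10 − 0.058·61) = (1281/5)/(3231/500) = 42700/1077 ≈ 39.647
Retention S: 1000/CN − 10 with CN=39.647 → S = 6500/427 ≈ 15.222 in
Ia = 0.2S: 0.2·15.222 = 3.044 in (exactly 1300/427)

S = 6500/427 in ≈ 15.222 in; Ia = 1300/427 in ≈ 3.044 in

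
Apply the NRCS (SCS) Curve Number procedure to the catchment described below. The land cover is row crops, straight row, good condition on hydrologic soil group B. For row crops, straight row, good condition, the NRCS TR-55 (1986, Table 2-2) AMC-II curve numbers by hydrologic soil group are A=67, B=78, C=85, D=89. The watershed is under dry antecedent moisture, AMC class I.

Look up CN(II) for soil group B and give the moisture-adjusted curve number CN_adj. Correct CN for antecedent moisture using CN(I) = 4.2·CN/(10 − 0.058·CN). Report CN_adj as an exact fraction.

NRCS table: row crops, straight row, good condition, soil group B → CN(II) = 78
Dry (AMC I): CN(I) = 4.2·78/(10 − 0.058·78) = (1638/5)/(1369/250) = 81900/1369 ≈ 59.825

CN_adj = 81900/1369 ≈ 59.825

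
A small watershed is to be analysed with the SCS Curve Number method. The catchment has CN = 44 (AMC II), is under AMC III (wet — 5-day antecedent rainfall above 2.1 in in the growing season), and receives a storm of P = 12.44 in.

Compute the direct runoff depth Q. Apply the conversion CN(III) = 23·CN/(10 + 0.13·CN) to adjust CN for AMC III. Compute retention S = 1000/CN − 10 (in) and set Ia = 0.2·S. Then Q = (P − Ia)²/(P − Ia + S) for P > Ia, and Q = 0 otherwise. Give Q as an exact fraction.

Adjust CN=44 to AMC III: 23·44/(10 + 0.13·44) → 1012 ÷ (393/25) = 25300/393 ≈ 64.377
Max retention: S = 1000/(25300/393) − 10 = 1400/253 in (≈ 5.534 in)
Ia = 0.2S: 0.2·5.534 = 1.107 in (exactly 280/253)
Excess rainfall: 12.440 − 1.107 = 11.333 in; P > Ia so Q > 0
Runoff Q = (P−Ia)²/(P−Ia+S) = (11.333)²/(11.333+5.534) = 5138452489/674769975 ≈ 7.615 in

Q = 5138452489/674769975 in ≈ 7.615 in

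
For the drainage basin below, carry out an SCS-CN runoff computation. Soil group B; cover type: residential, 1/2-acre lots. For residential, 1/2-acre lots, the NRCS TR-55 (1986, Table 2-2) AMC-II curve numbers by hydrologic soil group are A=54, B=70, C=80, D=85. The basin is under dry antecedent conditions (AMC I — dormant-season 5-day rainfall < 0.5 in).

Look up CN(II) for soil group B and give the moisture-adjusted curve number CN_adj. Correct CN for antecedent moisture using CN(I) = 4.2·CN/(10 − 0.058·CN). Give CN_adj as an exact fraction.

NRCS table: residential, 1/2-acre lots, soil group B → CN(II) = 70
CN(I) from CN(II)=70: (4.2·70)/(10 − 0.058·70) = 4900/99 ≈ 49.495

CN_adj = 4900/99 ≈ 49.495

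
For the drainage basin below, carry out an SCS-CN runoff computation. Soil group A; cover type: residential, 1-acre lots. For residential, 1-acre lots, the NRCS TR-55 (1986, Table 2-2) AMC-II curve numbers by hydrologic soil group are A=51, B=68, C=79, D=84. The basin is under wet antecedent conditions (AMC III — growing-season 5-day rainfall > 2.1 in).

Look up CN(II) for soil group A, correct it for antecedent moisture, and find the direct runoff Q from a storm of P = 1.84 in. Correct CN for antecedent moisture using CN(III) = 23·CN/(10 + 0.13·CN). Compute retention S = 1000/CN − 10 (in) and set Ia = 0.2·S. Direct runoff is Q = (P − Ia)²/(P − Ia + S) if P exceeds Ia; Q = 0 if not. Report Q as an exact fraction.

NRCS table: residential, 1-acre lots, soil group A → CN(II) = 51
CN(III) from CN(II)=51: (23·51)/(10 + 0.13·51) = 117300/1663 ≈ 70.535
Retention S: 1000/CN − 10 with CN=70.535 → S = 4900/1173 ≈ 4.177 in
Initial abstraction Ia = S/5 = (4900/1173)/5 = 980/1173 ≈ 0.835 in
P − Ia = 1.840 − 0.835 = 29458/29325 ≈ 1.005 in (> 0, runoff occurs)
Q: (29458/29325)² ÷ (151958/29325) = 433886882/2228084175 in (≈ 0.195 in)

Q = 433886882/2228084175 in ≈ 0.195 in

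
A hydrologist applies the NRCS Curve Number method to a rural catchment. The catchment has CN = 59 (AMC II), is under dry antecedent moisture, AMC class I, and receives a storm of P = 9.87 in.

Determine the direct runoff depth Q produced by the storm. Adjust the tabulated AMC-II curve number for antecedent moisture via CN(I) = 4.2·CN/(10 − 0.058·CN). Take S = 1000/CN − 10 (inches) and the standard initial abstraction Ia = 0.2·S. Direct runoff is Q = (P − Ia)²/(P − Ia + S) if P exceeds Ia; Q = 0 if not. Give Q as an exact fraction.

CN(I) from CN(II)=59: (4.2·59)/(10 − 0.058·59) = 123900/3289 ≈ 37.671
Retention S: 1000/CN − 10 with CN=37.671 → S = 20500/1239 ≈ 16.546 in
Initial abstraction Ia = S/5 = (20500/1239)/5 = 4100/1239 ≈ 3.309 in
P − Ia = 9.870 − 3.309 = 812893/123900 ≈ 6.561 in (> 0, runoff occurs)
Q: (812893/123900)² ÷ (2862893/123900) = 660795029449/354712442700 in (≈ 1.863 in)

Q = 660795029449/354712442700 in ≈ 1.863 in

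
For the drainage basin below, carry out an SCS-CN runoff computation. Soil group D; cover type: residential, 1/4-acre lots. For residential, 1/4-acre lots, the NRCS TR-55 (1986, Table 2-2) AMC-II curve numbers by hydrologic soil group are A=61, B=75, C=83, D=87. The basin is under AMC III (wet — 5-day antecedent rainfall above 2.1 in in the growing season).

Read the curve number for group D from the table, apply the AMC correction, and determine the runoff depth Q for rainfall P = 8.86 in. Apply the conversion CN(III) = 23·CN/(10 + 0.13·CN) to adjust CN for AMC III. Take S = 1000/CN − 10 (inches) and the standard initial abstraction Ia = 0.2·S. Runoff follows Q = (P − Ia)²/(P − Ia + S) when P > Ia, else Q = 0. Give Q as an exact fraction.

Q = 762902674249/93891222150 in ≈ 8.125 in

NRCS table: residential, 1/4-acre lots, soil group D → CN(II) = 87
Wet (AMC III): CN(III) = 23·87/(10 + 0.13·87) = 2001/(2131/100) = 200100/2131 ≈ 93.900
S = 1000/(200100/2131) − 10 = 1300/2001 in ≈ 0.650 in
Initial abstraction Ia = S/5 = (1300/2001)/5 = 260/2001 ≈ 0.130 in
P − Ia = 8.860 − 0.130 = 873443/100050 ≈ 8.730 in (> 0, runoff occurs)
Q: (873443/100050)² ÷ (938443/100050) = 762902674249/93891222150 in (≈ 8.125 in)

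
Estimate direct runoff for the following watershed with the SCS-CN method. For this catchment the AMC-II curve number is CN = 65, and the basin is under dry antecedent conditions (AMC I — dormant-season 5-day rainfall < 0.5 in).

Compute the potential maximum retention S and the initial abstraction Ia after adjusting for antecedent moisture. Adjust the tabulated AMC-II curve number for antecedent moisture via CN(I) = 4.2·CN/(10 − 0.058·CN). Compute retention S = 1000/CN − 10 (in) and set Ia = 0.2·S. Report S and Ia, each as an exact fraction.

Dry (AMC I): CN(I) = 4.2·65/(10 − 0.058·65) = 273/(623/100) = 3900/89 ≈ 43.820
Retention S: 1000/CN − 10 with CN=43.820 → S = 500/39 ≈ 12.821 in
Ia = 0.2S: 0.2·12.821 = 2.564 in (exactly 100/39)

S = 500/39 in ≈ 12.821 in; Ia = 100/39 in ≈ 2.564 in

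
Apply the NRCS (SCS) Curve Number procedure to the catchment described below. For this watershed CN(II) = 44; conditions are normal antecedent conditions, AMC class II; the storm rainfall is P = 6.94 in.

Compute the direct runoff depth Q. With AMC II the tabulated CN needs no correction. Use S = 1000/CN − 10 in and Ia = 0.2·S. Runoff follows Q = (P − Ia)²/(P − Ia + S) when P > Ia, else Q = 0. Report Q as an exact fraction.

Q = 5841889/5179350 in ≈ 1.128 in

CN(II) = 44; AMC II needs no correction.
Max retention: S = 1000/44 − 10 = 140/11 in (≈ 12.727 in)
Initial abstraction Ia = S/5 = (140/11)/5 = 28/11 ≈ 2.545 in
P − Ia = 6.940 − 2.545 = 2417/550 ≈ 4.395 in (> 0, runoff occurs)
Q: (2417/550)² ÷ (9417/550) = 5841889/5179350 in (≈ 1.128 in)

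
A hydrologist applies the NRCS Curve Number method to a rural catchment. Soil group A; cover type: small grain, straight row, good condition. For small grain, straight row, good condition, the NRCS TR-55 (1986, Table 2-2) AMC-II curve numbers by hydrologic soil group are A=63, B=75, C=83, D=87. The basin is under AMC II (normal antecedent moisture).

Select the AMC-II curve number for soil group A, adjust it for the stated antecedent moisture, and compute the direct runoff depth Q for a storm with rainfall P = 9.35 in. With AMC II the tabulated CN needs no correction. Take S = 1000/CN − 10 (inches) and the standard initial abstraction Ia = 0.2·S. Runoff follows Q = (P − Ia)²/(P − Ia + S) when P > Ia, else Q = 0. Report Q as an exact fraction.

Q = 106110601/22303260 in ≈ 4.758 in

NRCS table: small grain, straight row, good condition, soil group A → CN(II) = 63
CN(II) = 63; AMC II needs no correction.
Max retention: S = 1000/63 − 10 = 370/63 in (≈ 5.873 in)
Ia = 0.2S: 0.2·5.873 = 1.175 in (exactly 74/63)
Since P=9.350 > Ia=1.175: effective rainfall P−Ia = 10301/1260 in
Q = (10301/1260)²/((10301/1260) + 370/63) = (106110601/1587600)/(17701/1260) = 106110601/22303260 in ≈ 4.758 in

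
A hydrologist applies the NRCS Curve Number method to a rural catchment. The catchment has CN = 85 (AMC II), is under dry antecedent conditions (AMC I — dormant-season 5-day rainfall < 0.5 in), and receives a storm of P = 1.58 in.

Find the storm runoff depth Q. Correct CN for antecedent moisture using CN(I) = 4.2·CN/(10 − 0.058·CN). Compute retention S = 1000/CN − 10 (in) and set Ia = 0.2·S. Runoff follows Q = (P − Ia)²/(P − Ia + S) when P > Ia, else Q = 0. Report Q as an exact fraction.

Adjust CN=85 to AMC I: 4.2·85/(10 − 0.058·85) → 357 ÷ (507/100) = 11900/169 ≈ 70.414
Max retention: S = 1000/(11900/169) − 10 = 500/119 in (≈ 4.202 in)
Initial abstraction Ia = S/5 = (500/119)/5 = 100/119 ≈ 0.840 in
P − Ia = 1.580 − 0.840 = 4401/5950 ≈ 0.740 in (> 0, runoff occurs)
Q = (4401/5950)²/((4401/5950) + 500/119) = (19368801/35402500)/(29401/5950) = 19368801/174935950 in ≈ 0.111 in

Q = 19368801/174935950 in ≈ 0.111 in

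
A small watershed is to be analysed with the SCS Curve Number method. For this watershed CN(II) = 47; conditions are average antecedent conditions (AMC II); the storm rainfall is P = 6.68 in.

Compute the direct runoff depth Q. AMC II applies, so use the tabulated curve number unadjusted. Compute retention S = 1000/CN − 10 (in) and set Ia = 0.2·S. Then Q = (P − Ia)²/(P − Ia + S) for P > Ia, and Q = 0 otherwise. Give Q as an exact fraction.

Q = 27029601/21677575 in ≈ 1.247 in

CN(II) = 47; AMC II needs no correction.
Retention S: 1000/CN − 10 with CN=47.000 → S = 530/47 ≈ 11.277 in
Initial abstraction Ia = S/5 = (530/47)/5 = 106/47 ≈ 2.255 in
Since P=6.680 > Ia=2.255: effective rainfall P−Ia = 5199/1175 in
Q = (5199/1175)²/((5199/1175) + 530/47) = (27029601/1380625)/(18449/1175) = 27029601/21677575 in ≈ 1.247 in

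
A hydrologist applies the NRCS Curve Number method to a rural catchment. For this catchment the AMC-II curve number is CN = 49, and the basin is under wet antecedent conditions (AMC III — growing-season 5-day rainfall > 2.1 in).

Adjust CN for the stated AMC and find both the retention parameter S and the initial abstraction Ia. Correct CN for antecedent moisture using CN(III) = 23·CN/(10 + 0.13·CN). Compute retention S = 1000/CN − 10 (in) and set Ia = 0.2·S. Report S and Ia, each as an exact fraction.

Wet (AMC III): CN(III) = 23·49/(10 + 0.13·49) = 1127/(1637/100) = 112700/1637 ≈ 68.845
Max retention: S = 1000/(112700/1637) − 10 = 5100/1127 in (≈ 4.525 in)
Ia = 0.2·(5100/1127) = 1020/1127 in ≈ 0.905 in

S = 5100/1127 in ≈ 4.525 in; Ia = 1020/1127 in ≈ 0.905 in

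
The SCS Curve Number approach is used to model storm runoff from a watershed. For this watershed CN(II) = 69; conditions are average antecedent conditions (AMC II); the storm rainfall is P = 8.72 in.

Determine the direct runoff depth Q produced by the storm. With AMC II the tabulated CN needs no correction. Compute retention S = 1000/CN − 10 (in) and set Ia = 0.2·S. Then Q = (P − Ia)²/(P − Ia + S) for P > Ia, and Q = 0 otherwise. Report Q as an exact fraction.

CN(II) = 69; AMC II needs no correction.
S = 1000/69 − 10 = 310/69 in ≈ 4.493 in
Ia = 0.2S: 0.2·4.493 = 0.899 in (exactly 62/69)
Excess rainfall: 8.720 − 0.899 = 7.821 in; P > Ia so Q > 0
Runoff Q = (P−Ia)²/(P−Ia+S) = (7.821)²/(7.821+4.493) = 91017032/18321225 ≈ 4.968 in

Q = 91017032/18321225 in ≈ 4.968 in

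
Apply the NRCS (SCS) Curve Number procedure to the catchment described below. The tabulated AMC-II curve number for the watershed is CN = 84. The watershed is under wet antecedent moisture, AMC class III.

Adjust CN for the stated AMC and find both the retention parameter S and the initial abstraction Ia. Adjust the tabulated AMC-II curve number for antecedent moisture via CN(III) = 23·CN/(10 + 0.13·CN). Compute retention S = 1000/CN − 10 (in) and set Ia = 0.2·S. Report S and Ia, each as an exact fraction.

S = 400/483 in ≈ 0.828 in; Ia = 80/483 in ≈ 0.166 in

Wet (AMC III): CN(III) = 23·84/(10 + 0.13·84) = 1932/(523/25) = 48300/523 ≈ 92.352
Retention S: 1000/CN − 10 with CN=92.352 → S = 400/483 ≈ 0.828 in
Initial abstraction Ia = S/5 = (400/483)/5 = 80/483 ≈ 0.166 in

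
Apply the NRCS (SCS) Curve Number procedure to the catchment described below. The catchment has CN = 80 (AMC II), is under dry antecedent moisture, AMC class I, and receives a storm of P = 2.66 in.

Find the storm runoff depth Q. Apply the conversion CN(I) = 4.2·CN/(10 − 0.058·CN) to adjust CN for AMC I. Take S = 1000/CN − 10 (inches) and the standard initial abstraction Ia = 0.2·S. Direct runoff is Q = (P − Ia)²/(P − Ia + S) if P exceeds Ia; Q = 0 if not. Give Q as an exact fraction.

Q = 2380849/8182650 in ≈ 0.291 in

Dry (AMC I): CN(I) = 4.2·80/(10 − 0.058·80) = 336/(134/25) = 4200/67 ≈ 62.687
Max retention: S = 1000/(4200/67) − 10 = 125/21 in (≈ 5.952 in)
Ia = 0.2·(125/21) = 25/21 in ≈ 1.190 in
Excess rainfall: 2.660 − 1.190 = 1.470 in; P > Ia so Q > 0
Q = (1543/1050)²/((1543/1050) + 125/21) = (2380849/1102500)/(7793/1050) = 2380849/8182650 in ≈ 0.291 in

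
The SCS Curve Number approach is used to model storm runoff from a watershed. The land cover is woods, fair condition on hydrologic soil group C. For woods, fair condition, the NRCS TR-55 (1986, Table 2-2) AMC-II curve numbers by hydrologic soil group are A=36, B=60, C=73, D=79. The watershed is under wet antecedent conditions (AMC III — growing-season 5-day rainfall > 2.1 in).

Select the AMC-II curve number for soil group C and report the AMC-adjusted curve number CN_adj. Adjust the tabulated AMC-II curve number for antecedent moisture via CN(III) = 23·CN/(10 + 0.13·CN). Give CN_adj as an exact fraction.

NRCS table: woods, fair condition, soil group C → CN(II) = 73
CN(III) from CN(II)=73: (23·73)/(10 + 0.13·73) = 167900/1949 ≈ 86.147

CN_adj = 167900/1949 ≈ 86.147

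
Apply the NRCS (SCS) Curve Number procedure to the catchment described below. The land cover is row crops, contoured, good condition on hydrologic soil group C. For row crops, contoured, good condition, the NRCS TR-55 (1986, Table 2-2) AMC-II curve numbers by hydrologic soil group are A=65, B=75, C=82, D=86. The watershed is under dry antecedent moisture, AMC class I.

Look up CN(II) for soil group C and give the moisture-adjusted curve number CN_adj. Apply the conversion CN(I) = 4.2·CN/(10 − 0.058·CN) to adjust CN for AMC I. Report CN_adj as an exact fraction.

CN_adj = 28700/437 ≈ 65.675

NRCS table: row crops, contoured, good condition, soil group C → CN(II) = 82
Adjust CN=82 to AMC I: 4.2·82/(10 − 0.058·82) → (1722/5) ÷ (1311/250) = 28700/437 ≈ 65.675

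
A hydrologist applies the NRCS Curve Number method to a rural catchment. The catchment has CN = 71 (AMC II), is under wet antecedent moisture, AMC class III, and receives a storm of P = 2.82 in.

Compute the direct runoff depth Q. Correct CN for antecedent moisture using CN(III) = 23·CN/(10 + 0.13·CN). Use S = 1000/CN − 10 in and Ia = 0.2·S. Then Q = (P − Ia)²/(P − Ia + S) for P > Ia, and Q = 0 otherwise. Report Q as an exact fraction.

Q = 40502770009/28271557450 in ≈ 1.433 in

Wet (AMC III): CN(III) = 23·71/(10 + 0.13·71) = 1633/(1923/100) = 163300/1923 ≈ 84.919
S = 1000/(163300/1923) − 10 = 2900/1633 in ≈ 1.776 in
Ia = 0.2S: 0.2·1.776 = 0.355 in (exactly 580/1633)
P − Ia = 2.820 − 0.355 = 201253/81650 ≈ 2.465 in (> 0, runoff occurs)
Q = (201253/81650)²/((201253/81650) + 2900/1633) = (40502770009/6666722500)/(346253/81650) = 40502770009/28271557450 in ≈ 1.433 in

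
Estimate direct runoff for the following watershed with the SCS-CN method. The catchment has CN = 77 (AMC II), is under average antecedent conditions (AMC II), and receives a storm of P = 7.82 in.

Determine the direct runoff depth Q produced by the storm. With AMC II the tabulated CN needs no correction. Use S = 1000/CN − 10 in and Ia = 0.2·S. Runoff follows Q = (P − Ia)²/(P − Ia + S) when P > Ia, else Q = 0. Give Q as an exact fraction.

Average conditions: CN = 77 (no AMC adjustment).
S = 1000/77 − 10 = 230/77 in ≈ 2.987 in
Initial abstraction Ia = S/5 = (230/77)/5 = 46/77 ≈ 0.597 in
P − Ia = 7.820 − 0.597 = 27807/3850 ≈ 7.223 in (> 0, runoff occurs)
Q: (27807/3850)² ÷ (39307/3850) = 33618663/6579650 in (≈ 5.109 in)

Q = 33618663/6579650 in ≈ 5.109 in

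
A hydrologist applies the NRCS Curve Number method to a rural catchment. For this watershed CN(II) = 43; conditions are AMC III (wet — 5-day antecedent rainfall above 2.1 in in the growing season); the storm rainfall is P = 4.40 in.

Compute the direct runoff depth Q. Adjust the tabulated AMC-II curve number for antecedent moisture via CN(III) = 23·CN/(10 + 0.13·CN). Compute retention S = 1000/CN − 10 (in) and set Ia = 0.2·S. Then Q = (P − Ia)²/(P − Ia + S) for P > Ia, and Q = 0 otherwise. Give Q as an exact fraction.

Adjust CN=43 to AMC III: 23·43/(10 + 0.13·43) → 989 ÷ (1559/100) = 98900/1559 ≈ 63.438
Max retention: S = 1000/(98900/1559) − 10 = 5700/989 in (≈ 5.763 in)
Ia = 0.2S: 0.2·5.763 = 1.153 in (exactly 1140/989)
Excess rainfall: 4.400 − 1.153 = 3.247 in; P > Ia so Q > 0
Runoff Q = (P−Ia)²/(P−Ia+S) = (3.247)²/(3.247+5.763) = 128929682/110169655 ≈ 1.170 in

Q = 128929682/110169655 in ≈ 1.170 in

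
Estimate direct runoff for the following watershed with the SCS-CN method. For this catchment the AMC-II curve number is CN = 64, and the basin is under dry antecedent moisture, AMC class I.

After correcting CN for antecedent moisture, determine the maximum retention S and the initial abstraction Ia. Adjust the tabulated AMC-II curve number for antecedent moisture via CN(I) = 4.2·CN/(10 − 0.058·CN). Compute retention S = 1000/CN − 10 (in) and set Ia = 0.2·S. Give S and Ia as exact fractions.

S = 375/28 in ≈ 13.393 in; Ia = 75/28 in ≈ 2.679 in

Dry (AMC I): CN(I) = 4.2·64/(10 − 0.058·64) = (1344/5)/(786/125) = 5600/131 ≈ 42.748
Retention S: 1000/CN − 10 with CN=42.748 → S = 375/28 ≈ 13.393 in
Ia = 0.2S: 0.2·13.393 = 2.679 in (exactly 75/28)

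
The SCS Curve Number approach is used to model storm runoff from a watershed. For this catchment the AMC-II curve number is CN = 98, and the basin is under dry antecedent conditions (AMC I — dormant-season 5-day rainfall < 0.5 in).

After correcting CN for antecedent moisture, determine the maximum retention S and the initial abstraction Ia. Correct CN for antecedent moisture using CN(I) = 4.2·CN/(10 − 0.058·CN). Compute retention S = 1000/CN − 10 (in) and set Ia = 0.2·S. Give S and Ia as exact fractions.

Adjust CN=98 to AMC I: 4.2·98/(10 − 0.058·98) → (2058/5) ÷ (1079/250) = 102900/1079 ≈ 95.366
Max retention: S = 1000/(102900/1079) − 10 = 500/1029 in (≈ 0.486 in)
Ia = 0.2·(500/1029) = 100/1029 in ≈ 0.097 in

S = 500/1029 in ≈ 0.486 in; Ia = 100/1029 in ≈ 0.097 in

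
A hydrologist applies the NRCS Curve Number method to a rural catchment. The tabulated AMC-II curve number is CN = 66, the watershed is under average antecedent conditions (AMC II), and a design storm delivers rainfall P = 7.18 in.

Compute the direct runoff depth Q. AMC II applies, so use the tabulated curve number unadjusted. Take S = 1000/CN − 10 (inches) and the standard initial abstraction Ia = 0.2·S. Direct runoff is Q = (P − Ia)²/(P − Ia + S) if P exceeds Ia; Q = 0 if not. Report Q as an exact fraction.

CN(II) = 66; AMC II needs no correction.
Retention S: 1000/CN − 10 with CN=66.000 → S = 170/33 ≈ 5.152 in
Initial abstraction Ia = S/5 = (170/33)/5 = 34/33 ≈ 1.030 in
Excess rainfall: 7.180 − 1.030 = 6.150 in; P > Ia so Q > 0
Q = (10147/1650)²/((10147/1650) + 170/33) = (102961609/2722500)/(18647/1650) = 102961609/30767550 in ≈ 3.346 in

Q = 102961609/30767550 in ≈ 3.346 in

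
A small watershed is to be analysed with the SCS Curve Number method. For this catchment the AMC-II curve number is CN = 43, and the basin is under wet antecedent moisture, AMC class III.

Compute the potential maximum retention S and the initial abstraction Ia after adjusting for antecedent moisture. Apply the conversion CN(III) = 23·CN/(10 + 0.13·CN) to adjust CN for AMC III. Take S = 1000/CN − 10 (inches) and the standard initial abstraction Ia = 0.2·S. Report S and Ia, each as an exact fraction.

Wet (AMC III): CN(III) = 23·43/(10 + 0.13·43) = 989/(1559/100) = 98900/1559 ≈ 63.438
Retention S: 1000/CN − 10 with CN=63.438 → S = 5700/989 ≈ 5.763 in
Ia = 0.2·(5700/989) = 1140/989 in ≈ 1.153 in

S = 5700/989 in ≈ 5.763 in; Ia = 1140/989 in ≈ 1.153 in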